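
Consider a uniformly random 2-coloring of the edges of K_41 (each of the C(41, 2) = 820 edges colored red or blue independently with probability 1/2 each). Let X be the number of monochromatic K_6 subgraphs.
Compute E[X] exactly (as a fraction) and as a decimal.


Let X = Σ_S X_S over the C(41, 6) = 4496388 subsets S of size 6, where X_S = 1 if the K_6 on S is monochromatic.
For a fixed S, the K_6 on S has C(6, 2) = 15 edges. P[all 15 edges red] = (1/2)^15, and likewise for blue, so P[monochromatic] = 2·(1/2)^15 = 2^{1 − 15} = 1/16384.
Summing: E[X] = C(41, 6) · 2^{1 − 15} = 4496388 · 1/16384 = 1124097/4096.
Numerically: E[X] ≈ 274.43774.

E[X] = C(41,6)·2^(1−C(6,2)) = 1124097/4096 ≈ 274.43774.


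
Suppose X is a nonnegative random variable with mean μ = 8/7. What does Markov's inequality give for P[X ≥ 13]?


μ = E[X] = 8/7, a = 13.
Markov: P[X ≥ 13] ≤ μ/a = (8/7)/13 = 8/91.
Numerically: ≈ 0.08791.
(Since a = 13 > μ = 1.14286, the bound 8/91 is < 1 and informative.)

P[X ≥ 13] ≤ 8/91 ≈ 0.08791.


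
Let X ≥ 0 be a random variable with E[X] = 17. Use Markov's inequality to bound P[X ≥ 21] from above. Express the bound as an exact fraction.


μ = E[X] = 17, a = 21.
Markov: P[X ≥ 21] ≤ μ/a = (17)/21 = 17/21.
Numerically: ≈ 0.80952.
(Since a = 21 > μ = 17.00000, the bound 17/21 is < 1 and informative.)

P[X ≥ 21] ≤ 17/21 ≈ 0.80952.


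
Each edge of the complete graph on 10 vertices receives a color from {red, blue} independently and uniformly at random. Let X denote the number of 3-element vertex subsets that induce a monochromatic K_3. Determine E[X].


Let X = Σ_S X_S over the C(10, 3) = 120 subsets S of size 3, where X_S = 1 if the K_3 on S is monochromatic.
For a fixed S, the K_3 on S has C(3, 2) = 3 edges. P[all 3 edges red] = (1/2)^3, and likewise for blue, so P[monochromatic] = 2·(1/2)^3 = 2^{1 − 3} = 1/4.
By linearity of expectation: E[X] = C(10, 3) · 2^{1 − 3} = 120 · 1/4 = 30.
Numerically: E[X] ≈ 30.000.

E[X] = C(10,3)·2^(1−C(3,2)) = 30 ≈ 30.000.


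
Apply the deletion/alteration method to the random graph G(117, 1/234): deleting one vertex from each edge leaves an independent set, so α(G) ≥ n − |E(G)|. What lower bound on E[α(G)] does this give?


E[|E(G)|] = C(117, 2)·p = 6786 · (1/234) = 29.
E[α(G)] ≥ n − E[|E(G)|] = 117 − 29 = 88.
Numerically: ≈ 88.000.
(This is only a lower bound; the true E[α(G)] may be larger.)

E[α(G)] ≥ 88 ≈ 88.000.


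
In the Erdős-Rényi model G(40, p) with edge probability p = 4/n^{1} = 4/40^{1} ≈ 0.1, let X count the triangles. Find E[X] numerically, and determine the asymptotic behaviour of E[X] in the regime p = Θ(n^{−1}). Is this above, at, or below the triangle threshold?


Number of potential triangles: C(40, 3) = 9880.
Each occurs with probability p³ ≈ (0.1)³ ≈ 1.00000e-03.
By linearity: E[X] = C(40, 3)·p³ ≈ 9880 · 1.00000e-03 ≈ 9.880.
Here α = 1, so p = 4/n is exactly at the triangle threshold p ~ 1/n. Asymptotically E[X] → c³/6 = 4³/6 = 32/3 ≈ 10.667, a bounded constant. In this regime the triangle count is asymptotically Poisson(c³/6).

E[X] ≈ 9.880; in regime p = Θ(1/n^{1}) E[X] stays bounded (at the triangle threshold p ~ 1/n).


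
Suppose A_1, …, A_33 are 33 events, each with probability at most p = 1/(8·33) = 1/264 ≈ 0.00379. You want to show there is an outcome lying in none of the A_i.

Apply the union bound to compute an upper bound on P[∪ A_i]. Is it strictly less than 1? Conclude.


Union bound: P[∪_{i=1}^{33} A_i] ≤ Σ_i P[A_i] ≤ 33·p = 33·(1/264) = 1/8.
Numerically: 1/8 ≈ 0.12500.
Is 1/8 < 1? YES.
Since P[∪ A_i] ≤ 1/8 < 1, the complement has P[∩ A_i^c] ≥ 1 − 1/8 = 7/8 > 0, so some outcome avoids every A_i.

33·p = 1/8 ≈ 0.12500; existence CERTIFIED by the union bound.


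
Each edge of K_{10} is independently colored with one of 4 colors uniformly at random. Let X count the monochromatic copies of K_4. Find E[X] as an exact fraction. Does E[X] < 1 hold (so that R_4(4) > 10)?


E[X] = C(10, 4) · 4^{1 − 6} = 210 · 4^{−5} = 210/1024.
As a reduced fraction: E[X] = 105/512 ≈ 0.205078.
Is E[X] < 1? YES.
Since E[X] < 1, there exists a 4-coloring of K_{10} with no monochromatic K_4; hence R_4(4) > 10.

E[X] = 105/512 ≈ 0.205078; E[X] < 1, so R_4(4) > 10.


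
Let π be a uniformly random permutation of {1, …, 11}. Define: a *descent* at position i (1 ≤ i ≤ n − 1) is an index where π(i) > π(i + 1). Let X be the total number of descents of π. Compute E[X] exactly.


Write X = Σ X_I over i = 1, …, 10, with X_I the indicator of one descent.
There are 10 indicators.
For each fixed i, the pair (π(i), π(i+1)) is a uniformly random ordered pair of distinct values from {1, …, 11}; by symmetry P[π(i) > π(i+1)] = 1/2.
By linearity: E[X] = 10 · (1/2) = (11 − 1) · (1/2) = 5 ≈ 5.0000.

E[X] = 5 = 5.0000.


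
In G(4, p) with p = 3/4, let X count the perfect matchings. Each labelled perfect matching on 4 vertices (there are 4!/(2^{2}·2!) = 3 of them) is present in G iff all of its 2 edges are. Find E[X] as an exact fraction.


K_4 has 4!/(2^{2}·2!) = 3 labelled perfect matchings.
For each such perfect matching H, let X_H = 1 if all 2 edges of H are present in G. Then P[X_H = 1] = p^{2} = (3/4)^{2} = 9/16.
Summing the indicators: E[X] = Σ_H E[X_H] = 3 · p^{2} = 3 · 9/16 = 27/16.
Numerically: E[X] ≈ 1.69.

E[X] = 3 · (3/4)^{2} = 27/16 ≈ 1.69.


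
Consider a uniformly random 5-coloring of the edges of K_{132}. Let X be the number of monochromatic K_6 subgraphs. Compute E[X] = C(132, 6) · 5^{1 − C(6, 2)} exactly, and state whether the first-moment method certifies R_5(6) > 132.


E[X] = C(132, 6) · 5^{1 − 15} = 6547258432 · 5^{−14} = 6547258432/6103515625.
As a reduced fraction: E[X] = 6547258432/6103515625 ≈ 1.07270.
Is E[X] < 1? NO.
Since E[X] ≥ 1, the first-moment bound is inconclusive at n = 132; it does NOT by itself certify R_5(6) > 132.

E[X] = 6547258432/6103515625 ≈ 1.07270; E[X] ≥ 1; first-moment method inconclusive here.


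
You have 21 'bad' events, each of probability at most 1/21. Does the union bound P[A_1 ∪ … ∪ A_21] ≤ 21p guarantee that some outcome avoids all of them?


Union bound: P[∪_{i=1}^{21} A_i] ≤ Σ_i P[A_i] ≤ 21·p = 21·(1/21) = 1.
Numerically: 1 ≈ 1.000000.
Is 1 < 1? NO.
Since the bound 1 is ≥ 1, the union bound is uninformative here; it does NOT by itself certify existence.

21·p = 1 ≈ 1.000000; existence NOT certified by the union bound.


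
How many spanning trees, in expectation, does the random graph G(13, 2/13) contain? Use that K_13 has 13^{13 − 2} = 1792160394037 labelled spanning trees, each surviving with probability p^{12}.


K_13 has 13^{13 − 2} = 1792160394037 labelled spanning trees.
For each such spanning tree H, let X_H = 1 if all 12 edges of H are present in G. Then P[X_H = 1] = p^{12} = (2/13)^{12} = 4096/23298085122481.
By linearity of expectation: E[X] = Σ_H E[X_H] = 1792160394037 · p^{12} = 1792160394037 · 4096/23298085122481 = 4096/13.
Numerically: E[X] ≈ 315.

E[X] = 1792160394037 · (2/13)^{12} = 4096/13 ≈ 315.


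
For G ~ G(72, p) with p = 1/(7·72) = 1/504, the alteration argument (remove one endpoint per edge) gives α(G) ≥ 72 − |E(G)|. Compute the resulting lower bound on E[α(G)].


E[|E(G)|] = C(72, 2)·p = 2556 · (1/504) = 71/14.
E[α(G)] ≥ n − E[|E(G)|] = 72 − 71/14 = 937/14.
Numerically: ≈ 66.92857.
(This is only a lower bound; the true E[α(G)] may be larger.)

E[α(G)] ≥ 937/14 ≈ 66.92857.


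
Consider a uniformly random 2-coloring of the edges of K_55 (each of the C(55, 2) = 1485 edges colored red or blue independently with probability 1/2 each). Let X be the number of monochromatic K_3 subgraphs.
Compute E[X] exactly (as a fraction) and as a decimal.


Let X = Σ_S X_S over the C(55, 3) = 26235 subsets S of size 3, where X_S = 1 if the K_3 on S is monochromatic.
For a fixed S, the K_3 on S has C(3, 2) = 3 edges. P[all 3 edges red] = (1/2)^3, and likewise for blue, so P[monochromatic] = 2·(1/2)^3 = 2^{1 − 3} = 1/4.
By linearity: E[X] = C(55, 3) · 2^{1 − 3} = 26235 · 1/4 = 26235/4.
Numerically: E[X] ≈ 6558.7500.

E[X] = C(55,3)·2^(1−C(3,2)) = 26235/4 ≈ 6558.7500.


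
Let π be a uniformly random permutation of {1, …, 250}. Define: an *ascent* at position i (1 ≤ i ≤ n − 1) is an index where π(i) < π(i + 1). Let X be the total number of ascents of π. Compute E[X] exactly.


Write X = Σ X_I over i = 1, …, 249, with X_I the indicator of one ascent.
There are 249 indicators.
For each fixed i, the pair (π(i), π(i+1)) is a uniformly random ordered pair of distinct values from {1, …, 250}; by symmetry P[π(i) < π(i+1)] = 1/2.
By linearity: E[X] = 249 · (1/2) = (250 − 1) · (1/2) = 249/2 ≈ 124.5000.

E[X] = 249/2 = 124.5000.


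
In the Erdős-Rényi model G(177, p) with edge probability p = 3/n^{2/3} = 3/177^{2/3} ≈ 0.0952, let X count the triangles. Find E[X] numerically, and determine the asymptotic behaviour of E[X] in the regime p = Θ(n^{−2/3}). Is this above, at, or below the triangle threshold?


Number of potential triangles: C(177, 3) = 908600.
Each occurs with probability p³ ≈ (0.0952)³ ≈ 8.61821e-04.
By linearity: E[X] = C(177, 3)·p³ ≈ 908600 · 8.61821e-04 ≈ 783.051.
Since α = 2/3 < 1, p = c/n^{2/3} ≫ 1/n is above the triangle threshold p ~ 1/n. Asymptotically E[X] ~ (c³/6)·n^{3(1−α)} = (3³/6)·n^{1} → ∞; triangles are abundant w.h.p.

E[X] ≈ 783.051; in regime p = Θ(1/n^{2/3}) E[X] diverges (above the triangle threshold p ~ 1/n).


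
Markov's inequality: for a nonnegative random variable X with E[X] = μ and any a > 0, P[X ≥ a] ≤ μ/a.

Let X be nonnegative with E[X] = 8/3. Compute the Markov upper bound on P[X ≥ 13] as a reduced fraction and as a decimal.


μ = E[X] = 8/3, a = 13.
Markov: P[X ≥ 13] ≤ μ/a = (8/3)/13 = 8/39.
Numerically: ≈ 0.205128.
(Since a = 13 > μ = 2.666667, the bound 8/39 is < 1 and informative.)

P[X ≥ 13] ≤ 8/39 ≈ 0.205128.


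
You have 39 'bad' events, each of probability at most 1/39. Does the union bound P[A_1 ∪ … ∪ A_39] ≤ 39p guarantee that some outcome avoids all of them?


Union bound: P[∪_{i=1}^{39} A_i] ≤ Σ_i P[A_i] ≤ 39·p = 39·(1/39) = 1.
Numerically: 1 ≈ 1.0000000.
Is 1 < 1? NO.
Since the bound 1 is ≥ 1, the union bound is uninformative here; it does NOT by itself certify existence.

39·p = 1 ≈ 1.0000000; existence NOT certified by the union bound.


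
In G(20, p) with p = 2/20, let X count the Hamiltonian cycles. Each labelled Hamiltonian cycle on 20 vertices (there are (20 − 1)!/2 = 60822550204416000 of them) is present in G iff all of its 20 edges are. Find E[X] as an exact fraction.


K_20 has (20 − 1)!/2 = 60822550204416000 labelled Hamiltonian cycles.
For each such Hamiltonian cycle H, let X_H = 1 if all 20 edges of H are present in G. Then P[X_H = 1] = p^{20} = (1/10)^{20} = 1/100000000000000000000.
By linearity of expectation: E[X] = Σ_H E[X_H] = 60822550204416000 · p^{20} = 60822550204416000 · 1/100000000000000000000 = 14849255421/24414062500000.
Numerically: E[X] ≈ 0.000608.

E[X] = 60822550204416000 · (1/10)^{20} = 14849255421/24414062500000 ≈ 0.000608.


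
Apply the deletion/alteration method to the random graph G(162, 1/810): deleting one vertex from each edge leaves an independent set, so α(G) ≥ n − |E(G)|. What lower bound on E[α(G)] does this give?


E[|E(G)|] = C(162, 2)·p = 13041 · (1/810) = 161/10.
E[α(G)] ≥ n − E[|E(G)|] = 162 − 161/10 = 1459/10.
Numerically: ≈ 145.900.
(This is only a lower bound; the true E[α(G)] may be larger.)

E[α(G)] ≥ 1459/10 ≈ 145.900.


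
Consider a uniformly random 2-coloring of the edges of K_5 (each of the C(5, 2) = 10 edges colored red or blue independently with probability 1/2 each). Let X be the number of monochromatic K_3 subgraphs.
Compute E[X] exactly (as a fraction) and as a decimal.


Let X = Σ_S X_S over the C(5, 3) = 10 subsets S of size 3, where X_S = 1 if the K_3 on S is monochromatic.
For a fixed S, the K_3 on S has C(3, 2) = 3 edges. P[all 3 edges red] = (1/2)^3, and likewise for blue, so P[monochromatic] = 2·(1/2)^3 = 2^{1 − 3} = 1/4.
By linearity of expectation: E[X] = C(5, 3) · 2^{1 − 3} = 10 · 1/4 = 5/2.
Numerically: E[X] ≈ 2.500000.

E[X] = C(5,3)·2^(1−C(3,2)) = 5/2 ≈ 2.500000.


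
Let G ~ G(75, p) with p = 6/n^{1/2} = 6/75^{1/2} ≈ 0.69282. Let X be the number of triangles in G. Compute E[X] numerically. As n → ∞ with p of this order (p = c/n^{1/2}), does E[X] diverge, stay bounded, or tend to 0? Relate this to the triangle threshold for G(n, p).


Number of potential triangles: C(75, 3) = 67525.
Each occurs with probability p³ ≈ (0.69282)³ ≈ 3.32553755e-01.
By linearity: E[X] = C(75, 3)·p³ ≈ 67525 · 3.32553755e-01 ≈ 22455.692310.
Since α = 1/2 < 1, p = c/n^{1/2} ≫ 1/n is above the triangle threshold p ~ 1/n. Asymptotically E[X] ~ (c³/6)·n^{3(1−α)} = (6³/6)·n^{1.5} → ∞; triangles are abundant w.h.p.

E[X] ≈ 22455.692310; in regime p = Θ(1/n^{1/2}) E[X] diverges (above the triangle threshold p ~ 1/n).


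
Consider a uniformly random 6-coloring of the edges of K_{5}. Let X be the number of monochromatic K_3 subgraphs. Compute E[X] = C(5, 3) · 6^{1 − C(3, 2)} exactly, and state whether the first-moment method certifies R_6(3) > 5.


E[X] = C(5, 3) · 6^{1 − 3} = 10 · 6^{−2} = 10/36.
As a reduced fraction: E[X] = 5/18 ≈ 0.2777778.
Is E[X] < 1? YES.
Since E[X] < 1, there exists a 6-coloring of K_{5} with no monochromatic K_3; hence R_6(3) > 5.

E[X] = 5/18 ≈ 0.2777778; E[X] < 1, so R_6(3) > 5.


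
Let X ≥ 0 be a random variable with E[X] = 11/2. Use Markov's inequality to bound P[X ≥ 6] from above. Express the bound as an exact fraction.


μ = E[X] = 11/2, a = 6.
Markov: P[X ≥ 6] ≤ μ/a = (11/2)/6 = 11/12.
Numerically: ≈ 0.917.
(Since a = 6 > μ = 5.500, the bound 11/12 is < 1 and informative.)

P[X ≥ 6] ≤ 11/12 ≈ 0.917.


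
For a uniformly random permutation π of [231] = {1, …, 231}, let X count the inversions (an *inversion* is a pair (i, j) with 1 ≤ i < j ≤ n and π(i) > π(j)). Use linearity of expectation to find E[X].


Write X = Σ X_I over the C(231, 2) = 26565 pairs i < j, with X_I the indicator of one inversion.
There are 26565 indicators.
For each fixed pair i < j, the values π(i) and π(j) are two distinct elements of {1, …, 231} in uniformly random order; by symmetry P[π(i) > π(j)] = 1/2.
By linearity: E[X] = 26565 · (1/2) = C(231, 2) · (1/2) = 26565/2 = 26565/2 ≈ 13282.50000.

E[X] = 26565/2 = 13282.50000.


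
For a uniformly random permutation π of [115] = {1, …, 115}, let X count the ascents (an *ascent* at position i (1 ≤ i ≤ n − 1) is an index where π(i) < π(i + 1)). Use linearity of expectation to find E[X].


Write X = Σ X_I over i = 1, …, 114, with X_I the indicator of one ascent.
There are 114 indicators.
For each fixed i, the pair (π(i), π(i+1)) is a uniformly random ordered pair of distinct values from {1, …, 115}; by symmetry P[π(i) < π(i+1)] = 1/2.
By linearity: E[X] = 114 · (1/2) = (115 − 1) · (1/2) = 57 ≈ 57.000000.

E[X] = 57 = 57.000000.


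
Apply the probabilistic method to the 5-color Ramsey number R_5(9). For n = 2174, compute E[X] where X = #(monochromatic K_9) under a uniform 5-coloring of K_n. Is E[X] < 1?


E[X] = C(2174, 9) · 5^{1 − 36} = 2940165687188920530702934 · 5^{−35} = 2940165687188920530702934/2910383045673370361328125.
As a reduced fraction: E[X] = 2940165687188920530702934/2910383045673370361328125 ≈ 1.0102332.
Is E[X] < 1? NO.
Since E[X] ≥ 1, the first-moment bound is inconclusive at n = 2174; it does NOT by itself certify R_5(9) > 2174.

E[X] = 2940165687188920530702934/2910383045673370361328125 ≈ 1.0102332; E[X] ≥ 1; first-moment method inconclusive here.


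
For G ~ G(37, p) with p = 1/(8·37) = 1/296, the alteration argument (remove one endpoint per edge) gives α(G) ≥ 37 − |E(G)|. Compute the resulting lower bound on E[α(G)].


E[|E(G)|] = C(37, 2)·p = 666 · (1/296) = 9/4.
E[α(G)] ≥ n − E[|E(G)|] = 37 − 9/4 = 139/4.
Numerically: ≈ 34.75000.
(This is only a lower bound; the true E[α(G)] may be larger.)

E[α(G)] ≥ 139/4 ≈ 34.75000.


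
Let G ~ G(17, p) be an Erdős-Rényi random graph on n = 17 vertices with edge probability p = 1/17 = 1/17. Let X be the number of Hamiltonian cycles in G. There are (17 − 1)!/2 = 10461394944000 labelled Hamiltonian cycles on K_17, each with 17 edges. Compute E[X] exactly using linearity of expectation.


K_17 has (17 − 1)!/2 = 10461394944000 labelled Hamiltonian cycles.
For each such Hamiltonian cycle H, let X_H = 1 if all 17 edges of H are present in G. Then P[X_H = 1] = p^{17} = (1/17)^{17} = 1/827240261886336764177.
Summing the indicators: E[X] = Σ_H E[X_H] = 10461394944000 · p^{17} = 10461394944000 · 1/827240261886336764177 = 10461394944000/827240261886336764177.
Numerically: E[X] ≈ 1.26e-08.

E[X] = 10461394944000 · (1/17)^{17} = 10461394944000/827240261886336764177 ≈ 1.26e-08.


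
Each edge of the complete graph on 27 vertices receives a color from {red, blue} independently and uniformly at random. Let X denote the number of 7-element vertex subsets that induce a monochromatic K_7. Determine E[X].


Let X = Σ_S X_S over the C(27, 7) = 888030 subsets S of size 7, where X_S = 1 if the K_7 on S is monochromatic.
For a fixed S, the K_7 on S has C(7, 2) = 21 edges. P[all 21 edges red] = (1/2)^21, and likewise for blue, so P[monochromatic] = 2·(1/2)^21 = 2^{1 − 21} = 1/1048576.
Summing: E[X] = C(27, 7) · 2^{1 − 21} = 888030 · 1/1048576 = 444015/524288.
Numerically: E[X] ≈ 0.8469.

E[X] = C(27,7)·2^(1−C(7,2)) = 444015/524288 ≈ 0.8469.


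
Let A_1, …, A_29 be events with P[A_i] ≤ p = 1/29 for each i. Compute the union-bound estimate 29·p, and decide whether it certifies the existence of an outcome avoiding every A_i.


Union bound: P[∪_{i=1}^{29} A_i] ≤ Σ_i P[A_i] ≤ 29·p = 29·(1/29) = 1.
Numerically: 1 ≈ 1.000000.
Is 1 < 1? NO.
Since the bound 1 is ≥ 1, the union bound is uninformative here; it does NOT by itself certify existence.

29·p = 1 ≈ 1.000000; existence NOT certified by the union bound.


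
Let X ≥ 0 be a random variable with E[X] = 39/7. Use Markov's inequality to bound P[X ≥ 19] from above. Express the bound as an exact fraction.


μ = E[X] = 39/7, a = 19.
Markov: P[X ≥ 19] ≤ μ/a = (39/7)/19 = 39/133.
Numerically: ≈ 0.293.
(Since a = 19 > μ = 5.571, the bound 39/133 is < 1 and informative.)

P[X ≥ 19] ≤ 39/133 ≈ 0.293.


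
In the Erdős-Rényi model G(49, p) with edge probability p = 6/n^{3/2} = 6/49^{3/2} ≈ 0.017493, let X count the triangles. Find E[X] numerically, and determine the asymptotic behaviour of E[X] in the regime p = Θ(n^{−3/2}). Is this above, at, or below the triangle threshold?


Number of potential triangles: C(49, 3) = 18424.
Each occurs with probability p³ ≈ (0.017493)³ ≈ 5.3526814e-06.
By linearity: E[X] = C(49, 3)·p³ ≈ 18424 · 5.3526814e-06 ≈ 0.09862.
Since α = 3/2 > 1, p = c/n^{3/2} = o(1/n) is below the triangle threshold p ~ 1/n. Asymptotically E[X] ~ (c³/6)·n^{3(1−α)} = (6³/6)·n^{-1.5} → 0, so by Markov's inequality G has no triangles w.h.p.

E[X] ≈ 0.09862; in regime p = Θ(1/n^{3/2}) E[X] tends to 0 (below the triangle threshold p ~ 1/n).


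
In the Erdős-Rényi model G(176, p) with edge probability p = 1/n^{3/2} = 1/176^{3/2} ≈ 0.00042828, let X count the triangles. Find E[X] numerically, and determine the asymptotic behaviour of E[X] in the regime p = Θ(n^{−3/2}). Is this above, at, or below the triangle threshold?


Number of potential triangles: C(176, 3) = 893200.
Each occurs with probability p³ ≈ (0.00042828)³ ≈ 7.8558466e-11.
By linearity: E[X] = C(176, 3)·p³ ≈ 893200 · 7.8558466e-11 ≈ 0.00007.
Since α = 3/2 > 1, p = c/n^{3/2} = o(1/n) is below the triangle threshold p ~ 1/n. Asymptotically E[X] ~ (c³/6)·n^{3(1−α)} = (1³/6)·n^{-1.5} → 0, so by Markov's inequality G has no triangles w.h.p.

E[X] ≈ 0.00007; in regime p = Θ(1/n^{3/2}) E[X] tends to 0 (below the triangle threshold p ~ 1/n).


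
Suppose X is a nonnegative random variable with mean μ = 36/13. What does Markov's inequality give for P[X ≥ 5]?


μ = E[X] = 36/13, a = 5.
Markov: P[X ≥ 5] ≤ μ/a = (36/13)/5 = 36/65.
Numerically: ≈ 0.55385.
(Since a = 5 > μ = 2.76923, the bound 36/65 is < 1 and informative.)

P[X ≥ 5] ≤ 36/65 ≈ 0.55385.


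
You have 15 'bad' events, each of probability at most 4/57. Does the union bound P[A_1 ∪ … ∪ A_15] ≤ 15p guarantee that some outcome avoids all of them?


Union bound: P[∪_{i=1}^{15} A_i] ≤ Σ_i P[A_i] ≤ 15·p = 15·(4/57) = 20/19.
Numerically: 20/19 ≈ 1.0526316.
Is 20/19 < 1? NO.
Since the bound 20/19 is ≥ 1, the union bound is uninformative here; it does NOT by itself certify existence.

15·p = 20/19 ≈ 1.0526316; existence NOT certified by the union bound.


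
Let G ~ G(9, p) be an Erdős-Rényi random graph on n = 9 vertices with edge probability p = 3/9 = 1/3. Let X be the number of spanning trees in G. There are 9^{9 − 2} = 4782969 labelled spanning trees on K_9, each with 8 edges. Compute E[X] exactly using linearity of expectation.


K_9 has 9^{9 − 2} = 4782969 labelled spanning trees.
For each such spanning tree H, let X_H = 1 if all 8 edges of H are present in G. Then P[X_H = 1] = p^{8} = (1/3)^{8} = 1/6561.
Summing the indicators: E[X] = Σ_H E[X_H] = 4782969 · p^{8} = 4782969 · 1/6561 = 729.
Numerically: E[X] ≈ 729.

E[X] = 4782969 · (1/3)^{8} = 729 ≈ 729.


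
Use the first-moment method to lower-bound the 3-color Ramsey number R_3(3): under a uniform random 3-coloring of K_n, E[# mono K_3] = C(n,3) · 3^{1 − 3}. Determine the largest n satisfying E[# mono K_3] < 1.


We need C(n, 3) · 3^{1 − 3} < 1, i.e. C(n, 3) < 3^{3 − 1} = 9.
Check values of n near the boundary:
  n = 3: C(3, 3) = 1; 1 < 9? YES
  n = 4: C(4, 3) = 4; 4 < 9? YES
  n = 5: C(5, 3) = 10; 10 < 9? NO
  n = 6: C(6, 3) = 20; 20 < 9? NO
  n = 7: C(7, 3) = 35; 35 < 9? NO
The largest n with C(n, 3) < 9 is n = 4 (where E[X] = 4/9 ≈ 0.444444). Hence R_3(3) > 4, i.e. R_3(3) ≥ 5.

Largest n = 4; hence R_3(3) > 4.


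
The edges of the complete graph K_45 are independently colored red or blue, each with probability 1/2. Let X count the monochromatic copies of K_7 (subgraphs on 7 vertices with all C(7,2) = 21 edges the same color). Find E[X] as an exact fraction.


Let X = Σ_S X_S over the C(45, 7) = 45379620 subsets S of size 7, where X_S = 1 if the K_7 on S is monochromatic.
For a fixed S, the K_7 on S has C(7, 2) = 21 edges. P[all 21 edges red] = (1/2)^21, and likewise for blue, so P[monochromatic] = 2·(1/2)^21 = 2^{1 − 21} = 1/1048576.
By linearity: E[X] = C(45, 7) · 2^{1 − 21} = 45379620 · 1/1048576 = 11344905/262144.
Numerically: E[X] ≈ 43.277378.

E[X] = C(45,7)·2^(1−C(7,2)) = 11344905/262144 ≈ 43.277378.


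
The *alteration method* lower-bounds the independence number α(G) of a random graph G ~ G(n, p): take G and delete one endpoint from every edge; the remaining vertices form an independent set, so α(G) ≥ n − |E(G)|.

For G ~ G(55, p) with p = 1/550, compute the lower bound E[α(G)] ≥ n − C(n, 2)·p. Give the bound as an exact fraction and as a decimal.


E[|E(G)|] = C(55, 2)·p = 1485 · (1/550) = 27/10.
E[α(G)] ≥ n − E[|E(G)|] = 55 − 27/10 = 523/10.
Numerically: ≈ 52.300.
(This is only a lower bound; the true E[α(G)] may be larger.)

E[α(G)] ≥ 523/10 ≈ 52.300.


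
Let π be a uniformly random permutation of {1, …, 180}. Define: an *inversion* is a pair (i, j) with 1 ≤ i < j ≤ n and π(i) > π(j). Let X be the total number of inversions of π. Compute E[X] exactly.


Write X = Σ X_I over the C(180, 2) = 16110 pairs i < j, with X_I the indicator of one inversion.
There are 16110 indicators.
For each fixed pair i < j, the values π(i) and π(j) are two distinct elements of {1, …, 180} in uniformly random order; by symmetry P[π(i) > π(j)] = 1/2.
By linearity: E[X] = 16110 · (1/2) = C(180, 2) · (1/2) = 16110/2 = 8055 ≈ 8055.000000.

E[X] = 8055 = 8055.000000.


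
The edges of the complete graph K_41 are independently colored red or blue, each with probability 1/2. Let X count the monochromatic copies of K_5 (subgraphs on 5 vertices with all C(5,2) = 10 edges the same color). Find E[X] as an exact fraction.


Let X = Σ_S X_S over the C(41, 5) = 749398 subsets S of size 5, where X_S = 1 if the K_5 on S is monochromatic.
For a fixed S, the K_5 on S has C(5, 2) = 10 edges. P[all 10 edges red] = (1/2)^10, and likewise for blue, so P[monochromatic] = 2·(1/2)^10 = 2^{1 − 10} = 1/512.
By linearity of expectation: E[X] = C(41, 5) · 2^{1 − 10} = 749398 · 1/512 = 374699/256.
Numerically: E[X] ≈ 1463.668.

E[X] = C(41,5)·2^(1−C(5,2)) = 374699/256 ≈ 1463.668.


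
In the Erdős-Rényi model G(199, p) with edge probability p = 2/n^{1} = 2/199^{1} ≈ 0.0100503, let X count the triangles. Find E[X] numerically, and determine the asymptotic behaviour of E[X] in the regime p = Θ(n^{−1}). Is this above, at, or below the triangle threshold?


Number of potential triangles: C(199, 3) = 1293699.
Each occurs with probability p³ ≈ (0.0100503)³ ≈ 1.01515126e-06.
By linearity: E[X] = C(199, 3)·p³ ≈ 1293699 · 1.01515126e-06 ≈ 1.313300.
Here α = 1, so p = 2/n is exactly at the triangle threshold p ~ 1/n. Asymptotically E[X] → c³/6 = 2³/6 = 4/3 ≈ 1.333333, a bounded constant. In this regime the triangle count is asymptotically Poisson(c³/6).

E[X] ≈ 1.313300; in regime p = Θ(1/n^{1}) E[X] stays bounded (at the triangle threshold p ~ 1/n).


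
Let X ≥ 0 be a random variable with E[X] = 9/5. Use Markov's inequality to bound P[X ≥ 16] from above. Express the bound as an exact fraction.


μ = E[X] = 9/5, a = 16.
Markov: P[X ≥ 16] ≤ μ/a = (9/5)/16 = 9/80.
Numerically: ≈ 0.11250.
(Since a = 16 > μ = 1.80000, the bound 9/80 is < 1 and informative.)

P[X ≥ 16] ≤ 9/80 ≈ 0.11250.


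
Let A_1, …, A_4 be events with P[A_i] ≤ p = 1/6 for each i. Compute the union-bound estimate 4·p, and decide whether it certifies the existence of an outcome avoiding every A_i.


Union bound: P[∪_{i=1}^{4} A_i] ≤ Σ_i P[A_i] ≤ 4·p = 4·(1/6) = 2/3.
Numerically: 2/3 ≈ 0.6667.
Is 2/3 < 1? YES.
Since P[∪ A_i] ≤ 2/3 < 1, the complement has P[∩ A_i^c] ≥ 1 − 2/3 = 1/3 > 0, so some outcome avoids every A_i.

4·p = 2/3 ≈ 0.6667; existence CERTIFIED by the union bound.


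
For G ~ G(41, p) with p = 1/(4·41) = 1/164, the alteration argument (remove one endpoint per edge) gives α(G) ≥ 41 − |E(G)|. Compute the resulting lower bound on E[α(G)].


E[|E(G)|] = C(41, 2)·p = 820 · (1/164) = 5.
E[α(G)] ≥ n − E[|E(G)|] = 41 − 5 = 36.
Numerically: ≈ 36.000000.
(This is only a lower bound; the true E[α(G)] may be larger.)

E[α(G)] ≥ 36 ≈ 36.000000.


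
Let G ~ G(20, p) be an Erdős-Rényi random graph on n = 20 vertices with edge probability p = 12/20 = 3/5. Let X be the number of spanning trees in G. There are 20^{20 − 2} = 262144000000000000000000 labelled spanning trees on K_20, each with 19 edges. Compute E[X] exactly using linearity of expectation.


K_20 has 20^{20 − 2} = 262144000000000000000000 labelled spanning trees.
For each such spanning tree H, let X_H = 1 if all 19 edges of H are present in G. Then P[X_H = 1] = p^{19} = (3/5)^{19} = 1162261467/19073486328125.
By linearity of expectation: E[X] = Σ_H E[X_H] = 262144000000000000000000 · p^{19} = 262144000000000000000000 · 1162261467/19073486328125 = 79869999842655731712/5.
Numerically: E[X] ≈ 1.6e+19.

E[X] = 262144000000000000000000 · (3/5)^{19} = 79869999842655731712/5 ≈ 1.6e+19.


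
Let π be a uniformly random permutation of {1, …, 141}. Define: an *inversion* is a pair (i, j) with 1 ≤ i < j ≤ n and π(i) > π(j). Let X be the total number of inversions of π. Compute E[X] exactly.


Write X = Σ X_I over the C(141, 2) = 9870 pairs i < j, with X_I the indicator of one inversion.
There are 9870 indicators.
For each fixed pair i < j, the values π(i) and π(j) are two distinct elements of {1, …, 141} in uniformly random order; by symmetry P[π(i) > π(j)] = 1/2.
By linearity: E[X] = 9870 · (1/2) = C(141, 2) · (1/2) = 9870/2 = 4935 ≈ 4935.000.

E[X] = 4935 = 4935.000.


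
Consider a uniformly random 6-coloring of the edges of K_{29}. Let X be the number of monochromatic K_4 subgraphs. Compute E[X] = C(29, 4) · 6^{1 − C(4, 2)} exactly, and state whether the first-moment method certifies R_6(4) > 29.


E[X] = C(29, 4) · 6^{1 − 6} = 23751 · 6^{−5} = 23751/7776.
As a reduced fraction: E[X] = 2639/864 ≈ 3.0543981.
Is E[X] < 1? NO.
Since E[X] ≥ 1, the first-moment bound is inconclusive at n = 29; it does NOT by itself certify R_6(4) > 29.

E[X] = 2639/864 ≈ 3.0543981; E[X] ≥ 1; first-moment method inconclusive here.


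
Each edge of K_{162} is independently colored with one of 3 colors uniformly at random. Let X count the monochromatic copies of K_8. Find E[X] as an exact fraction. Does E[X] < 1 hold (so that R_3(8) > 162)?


E[X] = C(162, 8) · 3^{1 − 28} = 9870758125020 · 3^{−27} = 9870758125020/7625597484987.
As a reduced fraction: E[X] = 121861211420/94143178827 ≈ 1.294.
Is E[X] < 1? NO.
Since E[X] ≥ 1, the first-moment bound is inconclusive at n = 162; it does NOT by itself certify R_3(8) > 162.

E[X] = 121861211420/94143178827 ≈ 1.294; E[X] ≥ 1; first-moment method inconclusive here.


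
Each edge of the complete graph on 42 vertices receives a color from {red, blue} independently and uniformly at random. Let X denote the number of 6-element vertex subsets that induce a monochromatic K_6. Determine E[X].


Let X = Σ_S X_S over the C(42, 6) = 5245786 subsets S of size 6, where X_S = 1 if the K_6 on S is monochromatic.
For a fixed S, the K_6 on S has C(6, 2) = 15 edges. P[all 15 edges red] = (1/2)^15, and likewise for blue, so P[monochromatic] = 2·(1/2)^15 = 2^{1 − 15} = 1/16384.
By linearity of expectation: E[X] = C(42, 6) · 2^{1 − 15} = 5245786 · 1/16384 = 2622893/8192.
Numerically: E[X] ≈ 320.1774.

E[X] = C(42,6)·2^(1−C(6,2)) = 2622893/8192 ≈ 320.1774.


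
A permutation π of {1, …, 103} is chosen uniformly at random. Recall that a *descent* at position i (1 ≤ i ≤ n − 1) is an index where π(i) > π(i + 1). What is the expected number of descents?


Write X = Σ X_I over i = 1, …, 102, with X_I the indicator of one descent.
There are 102 indicators.
For each fixed i, the pair (π(i), π(i+1)) is a uniformly random ordered pair of distinct values from {1, …, 103}; by symmetry P[π(i) > π(i+1)] = 1/2.
By linearity: E[X] = 102 · (1/2) = (103 − 1) · (1/2) = 51 ≈ 51.00000.

E[X] = 51 = 51.00000.


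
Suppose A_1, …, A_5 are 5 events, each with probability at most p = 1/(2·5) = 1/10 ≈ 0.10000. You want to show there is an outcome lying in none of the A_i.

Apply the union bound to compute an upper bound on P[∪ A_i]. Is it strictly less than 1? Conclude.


Union bound: P[∪_{i=1}^{5} A_i] ≤ Σ_i P[A_i] ≤ 5·p = 5·(1/10) = 1/2.
Numerically: 1/2 ≈ 0.50000.
Is 1/2 < 1? YES.
Since P[∪ A_i] ≤ 1/2 < 1, the complement has P[∩ A_i^c] ≥ 1 − 1/2 = 1/2 > 0, so some outcome avoids every A_i.

5·p = 1/2 ≈ 0.50000; existence CERTIFIED by the union bound.


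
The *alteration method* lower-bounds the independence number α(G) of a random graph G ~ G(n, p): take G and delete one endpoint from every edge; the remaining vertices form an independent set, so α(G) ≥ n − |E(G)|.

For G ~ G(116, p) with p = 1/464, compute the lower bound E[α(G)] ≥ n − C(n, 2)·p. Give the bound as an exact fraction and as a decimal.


E[|E(G)|] = C(116, 2)·p = 6670 · (1/464) = 115/8.
E[α(G)] ≥ n − E[|E(G)|] = 116 − 115/8 = 813/8.
Numerically: ≈ 101.62500.
(This is only a lower bound; the true E[α(G)] may be larger.)

E[α(G)] ≥ 813/8 ≈ 101.62500.


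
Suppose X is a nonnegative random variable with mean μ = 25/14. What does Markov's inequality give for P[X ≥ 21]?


μ = E[X] = 25/14, a = 21.
Markov: P[X ≥ 21] ≤ μ/a = (25/14)/21 = 25/294.
Numerically: ≈ 0.0850.
(Since a = 21 > μ = 1.7857, the bound 25/294 is < 1 and informative.)

P[X ≥ 21] ≤ 25/294 ≈ 0.0850.


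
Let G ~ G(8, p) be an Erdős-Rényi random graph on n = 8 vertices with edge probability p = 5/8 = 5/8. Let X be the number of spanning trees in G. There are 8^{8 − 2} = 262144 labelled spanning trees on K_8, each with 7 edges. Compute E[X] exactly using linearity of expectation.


K_8 has 8^{8 − 2} = 262144 labelled spanning trees.
For each such spanning tree H, let X_H = 1 if all 7 edges of H are present in G. Then P[X_H = 1] = p^{7} = (5/8)^{7} = 78125/2097152.
Summing the indicators: E[X] = Σ_H E[X_H] = 262144 · p^{7} = 262144 · 78125/2097152 = 78125/8.
Numerically: E[X] ≈ 9766.

E[X] = 262144 · (5/8)^{7} = 78125/8 ≈ 9766.


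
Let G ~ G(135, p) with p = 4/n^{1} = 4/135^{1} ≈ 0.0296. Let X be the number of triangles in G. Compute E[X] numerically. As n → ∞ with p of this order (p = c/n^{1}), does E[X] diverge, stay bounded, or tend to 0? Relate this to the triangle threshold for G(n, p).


Number of potential triangles: C(135, 3) = 400995.
Each occurs with probability p³ ≈ (0.0296)³ ≈ 2.60123e-05.
By linearity: E[X] = C(135, 3)·p³ ≈ 400995 · 2.60123e-05 ≈ 10.431.
Here α = 1, so p = 4/n is exactly at the triangle threshold p ~ 1/n. Asymptotically E[X] → c³/6 = 4³/6 = 32/3 ≈ 10.667, a bounded constant. In this regime the triangle count is asymptotically Poisson(c³/6).

E[X] ≈ 10.431; in regime p = Θ(1/n^{1}) E[X] stays bounded (at the triangle threshold p ~ 1/n).


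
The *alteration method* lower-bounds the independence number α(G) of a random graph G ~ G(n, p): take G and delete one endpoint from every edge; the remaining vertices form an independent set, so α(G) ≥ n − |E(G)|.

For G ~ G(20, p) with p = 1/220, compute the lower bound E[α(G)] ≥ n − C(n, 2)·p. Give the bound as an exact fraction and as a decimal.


E[|E(G)|] = C(20, 2)·p = 190 · (1/220) = 19/22.
E[α(G)] ≥ n − E[|E(G)|] = 20 − 19/22 = 421/22.
Numerically: ≈ 19.1364.
(This is only a lower bound; the true E[α(G)] may be larger.)

E[α(G)] ≥ 421/22 ≈ 19.1364.


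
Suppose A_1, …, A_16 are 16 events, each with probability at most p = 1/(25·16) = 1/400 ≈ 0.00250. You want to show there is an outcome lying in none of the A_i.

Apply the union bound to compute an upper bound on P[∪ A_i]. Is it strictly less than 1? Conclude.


Union bound: P[∪_{i=1}^{16} A_i] ≤ Σ_i P[A_i] ≤ 16·p = 16·(1/400) = 1/25.
Numerically: 1/25 ≈ 0.04000.
Is 1/25 < 1? YES.
Since P[∪ A_i] ≤ 1/25 < 1, the complement has P[∩ A_i^c] ≥ 1 − 1/25 = 24/25 > 0, so some outcome avoids every A_i.

16·p = 1/25 ≈ 0.04000; existence CERTIFIED by the union bound.


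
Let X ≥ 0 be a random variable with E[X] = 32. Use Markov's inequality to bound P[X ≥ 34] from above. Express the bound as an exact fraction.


μ = E[X] = 32, a = 34.
Markov: P[X ≥ 34] ≤ μ/a = (32)/34 = 16/17.
Numerically: ≈ 0.941.
(Since a = 34 > μ = 32.000, the bound 16/17 is < 1 and informative.)

P[X ≥ 34] ≤ 16/17 ≈ 0.941.


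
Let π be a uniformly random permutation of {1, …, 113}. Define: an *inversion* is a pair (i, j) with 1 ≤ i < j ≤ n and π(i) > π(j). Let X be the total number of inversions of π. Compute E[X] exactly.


Write X = Σ X_I over the C(113, 2) = 6328 pairs i < j, with X_I the indicator of one inversion.
There are 6328 indicators.
For each fixed pair i < j, the values π(i) and π(j) are two distinct elements of {1, …, 113} in uniformly random order; by symmetry P[π(i) > π(j)] = 1/2.
By linearity: E[X] = 6328 · (1/2) = C(113, 2) · (1/2) = 6328/2 = 3164 ≈ 3164.0000.

E[X] = 3164 = 3164.0000.


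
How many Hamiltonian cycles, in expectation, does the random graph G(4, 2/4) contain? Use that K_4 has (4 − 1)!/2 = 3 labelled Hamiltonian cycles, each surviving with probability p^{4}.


K_4 has (4 − 1)!/2 = 3 labelled Hamiltonian cycles.
For each such Hamiltonian cycle H, let X_H = 1 if all 4 edges of H are present in G. Then P[X_H = 1] = p^{4} = (1/2)^{4} = 1/16.
By linearity: E[X] = Σ_H E[X_H] = 3 · p^{4} = 3 · 1/16 = 3/16.
Numerically: E[X] ≈ 0.1875.

E[X] = 3 · (1/2)^{4} = 3/16 ≈ 0.1875.


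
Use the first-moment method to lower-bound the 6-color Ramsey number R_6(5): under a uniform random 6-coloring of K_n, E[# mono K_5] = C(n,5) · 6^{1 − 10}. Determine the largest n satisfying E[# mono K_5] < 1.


We need C(n, 5) · 6^{1 − 10} < 1, i.e. C(n, 5) < 6^{10 − 1} = 10077696.
Check values of n near the boundary:
  n = 63: C(63, 5) = 7028847; 7028847 < 10077696? YES
  n = 64: C(64, 5) = 7624512; 7624512 < 10077696? YES
  n = 65: C(65, 5) = 8259888; 8259888 < 10077696? YES
  n = 66: C(66, 5) = 8936928; 8936928 < 10077696? YES
  n = 67: C(67, 5) = 9657648; 9657648 < 10077696? YES
  n = 68: C(68, 5) = 10424128; 10424128 < 10077696? NO
  n = 69: C(69, 5) = 11238513; 11238513 < 10077696? NO
  n = 70: C(70, 5) = 12103014; 12103014 < 10077696? NO
The largest n with C(n, 5) < 10077696 is n = 67 (where E[X] = 67067/69984 ≈ 0.9583190). Hence R_6(5) > 67, i.e. R_6(5) ≥ 68.

Largest n = 67; hence R_6(5) > 67.


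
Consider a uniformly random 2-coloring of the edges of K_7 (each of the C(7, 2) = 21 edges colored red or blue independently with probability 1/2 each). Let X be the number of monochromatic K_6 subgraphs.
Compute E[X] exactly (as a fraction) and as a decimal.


Let X = Σ_S X_S over the C(7, 6) = 7 subsets S of size 6, where X_S = 1 if the K_6 on S is monochromatic.
For a fixed S, the K_6 on S has C(6, 2) = 15 edges. P[all 15 edges red] = (1/2)^15, and likewise for blue, so P[monochromatic] = 2·(1/2)^15 = 2^{1 − 15} = 1/16384.
Summing: E[X] = C(7, 6) · 2^{1 − 15} = 7 · 1/16384 = 7/16384.
Numerically: E[X] ≈ 0.0004.

E[X] = C(7,6)·2^(1−C(6,2)) = 7/16384 ≈ 0.0004.


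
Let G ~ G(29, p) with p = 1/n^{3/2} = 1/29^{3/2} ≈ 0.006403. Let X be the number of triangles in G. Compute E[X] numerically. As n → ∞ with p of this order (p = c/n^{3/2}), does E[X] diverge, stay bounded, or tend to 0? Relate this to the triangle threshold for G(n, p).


Number of potential triangles: C(29, 3) = 3654.
Each occurs with probability p³ ≈ (0.006403)³ ≈ 2.625482e-07.
By linearity: E[X] = C(29, 3)·p³ ≈ 3654 · 2.625482e-07 ≈ 0.0010.
Since α = 3/2 > 1, p = c/n^{3/2} = o(1/n) is below the triangle threshold p ~ 1/n. Asymptotically E[X] ~ (c³/6)·n^{3(1−α)} = (1³/6)·n^{-1.5} → 0, so by Markov's inequality G has no triangles w.h.p.

E[X] ≈ 0.0010; in regime p = Θ(1/n^{3/2}) E[X] tends to 0 (below the triangle threshold p ~ 1/n).


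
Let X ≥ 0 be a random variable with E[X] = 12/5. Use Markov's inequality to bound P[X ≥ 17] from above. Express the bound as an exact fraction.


μ = E[X] = 12/5, a = 17.
Markov: P[X ≥ 17] ≤ μ/a = (12/5)/17 = 12/85.
Numerically: ≈ 0.14118.
(Since a = 17 > μ = 2.40000, the bound 12/85 is < 1 and informative.)

P[X ≥ 17] ≤ 12/85 ≈ 0.14118.


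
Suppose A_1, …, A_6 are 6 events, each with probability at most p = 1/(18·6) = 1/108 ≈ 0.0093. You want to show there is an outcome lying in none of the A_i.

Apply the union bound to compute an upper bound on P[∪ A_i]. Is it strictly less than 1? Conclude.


Union bound: P[∪_{i=1}^{6} A_i] ≤ Σ_i P[A_i] ≤ 6·p = 6·(1/108) = 1/18.
Numerically: 1/18 ≈ 0.0556.
Is 1/18 < 1? YES.
Since P[∪ A_i] ≤ 1/18 < 1, the complement has P[∩ A_i^c] ≥ 1 − 1/18 = 17/18 > 0, so some outcome avoids every A_i.

6·p = 1/18 ≈ 0.0556; existence CERTIFIED by the union bound.


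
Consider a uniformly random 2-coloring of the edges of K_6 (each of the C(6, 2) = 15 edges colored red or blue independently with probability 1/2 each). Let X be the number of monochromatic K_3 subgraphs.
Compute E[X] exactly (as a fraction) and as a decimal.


Let X = Σ_S X_S over the C(6, 3) = 20 subsets S of size 3, where X_S = 1 if the K_3 on S is monochromatic.
For a fixed S, the K_3 on S has C(3, 2) = 3 edges. P[all 3 edges red] = (1/2)^3, and likewise for blue, so P[monochromatic] = 2·(1/2)^3 = 2^{1 − 3} = 1/4.
Summing: E[X] = C(6, 3) · 2^{1 − 3} = 20 · 1/4 = 5.
Numerically: E[X] ≈ 5.00000.

E[X] = C(6,3)·2^(1−C(3,2)) = 5 ≈ 5.00000.
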